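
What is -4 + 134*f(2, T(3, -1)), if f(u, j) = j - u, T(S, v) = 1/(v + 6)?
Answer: -1226/5 ≈ -245.20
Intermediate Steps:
T(S, v) = 1/(6 + v)
-4 + 134*f(2, T(3, -1)) = -4 + 134*(1/(6 - 1) - 1*2) = -4 + 134*(1/5 - 2) = -4 + 134*(-9/5) = -4 - 1206/5 = -1226/5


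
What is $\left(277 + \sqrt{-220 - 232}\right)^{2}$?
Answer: $76277 + 1108 i \sqrt{113} \approx 76277.0 + 11778.0 i$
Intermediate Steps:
$\left(277 + \sqrt{-220 - 232}\right)^{2} = \left(277 + \sqrt{-452}\right)^{2} = \left(277 + 2 i \sqrt{113}\right)^{2}$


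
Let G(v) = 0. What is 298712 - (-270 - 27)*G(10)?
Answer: 298712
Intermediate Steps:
298712 - (-270 - 27)*G(10) = 298712 - (-270 - 27)*0 = 298712 - (-297)*0 = 298712 - 1*0 = 298712 + 0 = 298712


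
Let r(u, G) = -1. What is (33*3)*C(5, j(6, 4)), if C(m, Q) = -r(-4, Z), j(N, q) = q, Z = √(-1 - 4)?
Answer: 99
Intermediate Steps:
Z = I*√5 (Z = √(-5) = I*√5 ≈ 2.2361*I)
C(m, Q) = 1 (C(m, Q) = -1*(-1) = 1)
(33*3)*C(5, j(6, 4)) = (33*3)*1 = 99*1 = 99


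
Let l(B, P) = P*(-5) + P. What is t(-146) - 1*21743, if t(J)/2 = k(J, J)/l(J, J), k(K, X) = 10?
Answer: -3174473/146 ≈ -21743.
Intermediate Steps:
l(B, P) = -4*P (l(B, P) = -5*P + P = -4*P)
t(J) = -5/J (t(J) = 2*(10/((-4*J))) = 2*(10*(-1/(4*J))) = 2*(-5/(2*J)) = -5/J)
t(-146) - 1*21743 = -5/(-146) - 1*21743 = -5*(-1/146) - 21743 = 5/146 - 21743 = -3174473/146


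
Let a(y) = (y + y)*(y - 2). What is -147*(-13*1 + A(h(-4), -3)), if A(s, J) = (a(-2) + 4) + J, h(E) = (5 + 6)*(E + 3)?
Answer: -588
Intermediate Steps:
a(y) = 2*y*(-2 + y) (a(y) = (2*y)*(-2 + y) = 2*y*(-2 + y))
h(E) = 33 + 11*E (h(E) = 11*(3 + E) = 33 + 11*E)
A(s, J) = 20 + J (A(s, J) = (2*(-2)*(-2 - 2) + 4) + J = (2*(-2)*(-4) + 4) + J = (16 + 4) + J = 20 + J)
-147*(-13*1 + A(h(-4), -3)) = -147*(-13*1 + (20 - 3)) = -147*(-13 + 17) = -147*4 = -588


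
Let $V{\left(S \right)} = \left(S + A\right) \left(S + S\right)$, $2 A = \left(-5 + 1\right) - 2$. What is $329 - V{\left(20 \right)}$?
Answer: $-351$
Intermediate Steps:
$A = -3$ ($A = \frac{\left(-5 + 1\right) - 2}{2} = \frac{-4 - 2}{2} = \frac{1}{2} \left(-6\right) = -3$)
$V{\left(S \right)} = 2 S \left(-3 + S\right)$ ($V{\left(S \right)} = \left(S - 3\right) \left(S + S\right) = \left(-3 + S\right) 2 S = 2 S \left(-3 + S\right)$)
$329 - V{\left(20 \right)} = 329 - 2 \cdot 20 \left(-3 + 20\right) = 329 - 2 \cdot 20 \cdot 17 = 329 - 680 = -351$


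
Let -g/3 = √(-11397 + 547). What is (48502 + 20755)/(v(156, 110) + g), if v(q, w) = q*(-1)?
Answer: -1800682/20331 + 346285*I*√434/40662 ≈ -88.568 + 177.41*I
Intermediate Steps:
v(q, w) = -q
g = -15*I*√434 (g = -3*√(-11397 + 547) = -15*I*√434 ≈ -312.49*I)
(48502 + 20755)/(v(156, 110) + g) = (48502 + 20755)/(-1*156 - 15*I*√434) = 69257/(-156 - 15*I*√434)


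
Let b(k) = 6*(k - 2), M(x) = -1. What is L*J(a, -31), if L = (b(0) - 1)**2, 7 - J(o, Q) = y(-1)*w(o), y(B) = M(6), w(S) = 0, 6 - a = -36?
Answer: 1183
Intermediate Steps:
a = 42 (a = 6 - 1*(-36) = 6 + 36 = 42)
b(k) = -12 + 6*k (b(k) = 6*(-2 + k) = -12 + 6*k)
y(B) = -1
J(o, Q) = 7 (J(o, Q) = 7 - (-1)*0 = 7 - 1*0 = 7 + 0 = 7)
L = 169 (L = ((-12 + 6*0) - 1)**2 = ((-12 + 0) - 1)**2 = (-12 - 1)**2 = (-13)**2 = 169)
L*J(a, -31) = 169*7 = 1183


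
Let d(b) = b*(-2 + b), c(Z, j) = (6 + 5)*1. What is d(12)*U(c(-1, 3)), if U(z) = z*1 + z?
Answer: 2640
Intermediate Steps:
c(Z, j) = 11 (c(Z, j) = 11*1 = 11)
U(z) = 2*z (U(z) = z + z = 2*z)
d(12)*U(c(-1, 3)) = (12*(-2 + 12))*(2*11) = (12*10)*22 = 120*22 = 2640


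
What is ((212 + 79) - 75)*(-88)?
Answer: -19008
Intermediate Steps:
((212 + 79) - 75)*(-88) = (291 - 75)*(-88) = 216*(-88) = -19008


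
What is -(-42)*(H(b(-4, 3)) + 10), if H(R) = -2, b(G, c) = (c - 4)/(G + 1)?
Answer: 336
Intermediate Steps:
b(G, c) = (-4 + c)/(1 + G)
-(-42)*(H(b(-4, 3)) + 10) = -(-42)*(-2 + 10) = -(-42)*8 = -6*(-56) = 336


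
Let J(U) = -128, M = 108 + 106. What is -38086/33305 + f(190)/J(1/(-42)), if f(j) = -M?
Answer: 1126131/2131520 ≈ 0.52832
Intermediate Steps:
M = 214
f(j) = -214 (f(j) = -1*214 = -214)
-38086/33305 + f(190)/J(1/(-42)) = -38086/33305 - 214/(-128) = -38086*1/33305 - 214*(-1/128) = -38086/33305 + 107/64 = 1126131/2131520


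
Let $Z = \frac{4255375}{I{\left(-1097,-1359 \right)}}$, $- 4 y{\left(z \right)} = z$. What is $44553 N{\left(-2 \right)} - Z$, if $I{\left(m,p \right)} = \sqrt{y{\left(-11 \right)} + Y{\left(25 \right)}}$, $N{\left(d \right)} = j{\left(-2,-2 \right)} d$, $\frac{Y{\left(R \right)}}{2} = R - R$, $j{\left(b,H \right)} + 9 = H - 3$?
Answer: $1247484 - \frac{8510750 \sqrt{11}}{11} \approx -1.3186 \cdot 10^{6}$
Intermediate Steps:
$j{\left(b,H \right)} = -12 + H$ ($j{\left(b,H \right)} = -9 + \left(H - 3\right) = -9 + \left(-3 + H\right) = -12 + H$)
$Y{\left(R \right)} = 0$ ($Y{\left(R \right)} = 2 \left(R - R\right) = 2 \cdot 0 = 0$)
$N{\left(d \right)} = - 14 d$ ($N{\left(d \right)} = \left(-12 - 2\right) d = - 14 d$)
$y{\left(z \right)} = - \frac{z}{4}$
$I{\left(m,p \right)} = \frac{\sqrt{11}}{2}$ ($I{\left(m,p \right)} = \sqrt{\left(- \frac{1}{4}\right) \left(-11\right) + 0} = \sqrt{\frac{11}{4} + 0} = \sqrt{\frac{11}{4}} = \frac{\sqrt{11}}{2}$)
$Z = \frac{8510750 \sqrt{11}}{11}$ ($Z = \frac{4255375}{\frac{1}{2} \sqrt{11}} = 4255375 \frac{2 \sqrt{11}}{11} = \frac{8510750 \sqrt{11}}{11} \approx 2.5661 \cdot 10^{6}$)
$44553 N{\left(-2 \right)} - Z = 44553 \left(\left(-14\right) \left(-2\right)\right) - \frac{8510750 \sqrt{11}}{11} = 44553 \cdot 28 - \frac{8510750 \sqrt{11}}{11} = 1247484 - \frac{8510750 \sqrt{11}}{11}$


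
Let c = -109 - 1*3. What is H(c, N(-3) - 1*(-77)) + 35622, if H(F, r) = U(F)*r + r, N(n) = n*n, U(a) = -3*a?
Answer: 64604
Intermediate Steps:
N(n) = n²
c = -112 (c = -109 - 3 = -112)
H(F, r) = r - 3*F*r (H(F, r) = (-3*F)*r + r = -3*F*r + r = r - 3*F*r)
H(c, N(-3) - 1*(-77)) + 35622 = ((-3)² - 1*(-77))*(1 - 3*(-112)) + 35622 = (9 + 77)*(1 + 336) + 35622 = 86*337 + 35622 = 28982 + 35622 = 64604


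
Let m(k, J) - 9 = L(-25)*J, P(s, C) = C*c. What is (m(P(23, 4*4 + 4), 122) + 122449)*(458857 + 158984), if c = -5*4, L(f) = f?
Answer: 73775158128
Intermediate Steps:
c = -20
P(s, C) = -20*C (P(s, C) = C*(-20) = -20*C)
m(k, J) = 9 - 25*J
(m(P(23, 4*4 + 4), 122) + 122449)*(458857 + 158984) = ((9 - 25*122) + 122449)*(458857 + 158984) = ((9 - 3050) + 122449)*617841 = (-3041 + 122449)*617841 = 119408*617841 = 73775158128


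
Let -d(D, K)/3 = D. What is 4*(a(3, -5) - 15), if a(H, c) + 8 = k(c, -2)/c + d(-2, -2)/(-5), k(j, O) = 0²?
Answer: -484/5 ≈ -96.800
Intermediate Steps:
d(D, K) = -3*D
k(j, O) = 0
a(H, c) = -46/5 (a(H, c) = -8 + (0/c - 3*(-2)/(-5)) = -8 + (0 + 6*(-⅕)) = -8 + (0 - 6/5) = -8 - 6/5 = -46/5)
4*(a(3, -5) - 15) = 4*(-46/5 - 15) = 4*(-121/5) = -484/5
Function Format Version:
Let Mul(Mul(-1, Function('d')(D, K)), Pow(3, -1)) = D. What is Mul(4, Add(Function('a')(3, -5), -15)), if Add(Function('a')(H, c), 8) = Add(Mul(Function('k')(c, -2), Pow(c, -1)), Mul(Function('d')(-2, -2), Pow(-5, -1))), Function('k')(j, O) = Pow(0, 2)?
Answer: Rational(-484, 5) ≈ -96.800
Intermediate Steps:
Function('d')(D, K) = Mul(-3, D)
Function('k')(j, O) = 0
Function('a')(H, c) = Rational(-46, 5) (Function('a')(H, c) = Add(-8, Add(Mul(0, Pow(c, -1)), Mul(Mul(-3, -2), Pow(-5, -1)))) = Add(-8, Add(0, Mul(6, Rational(-1, 5)))) = Add(-8, Add(0, Rational(-6, 5))) = Add(-8, Rational(-6, 5)) = Rational(-46, 5))
Mul(4, Add(Function('a')(3, -5), -15)) = Mul(4, Add(Rational(-46, 5), -15)) = Mul(4, Rational(-121, 5)) = Rational(-484, 5)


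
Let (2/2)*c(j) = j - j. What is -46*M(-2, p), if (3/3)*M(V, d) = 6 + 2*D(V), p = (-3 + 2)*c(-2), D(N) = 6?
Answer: -828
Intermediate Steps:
c(j) = 0 (c(j) = j - j = 0)
p = 0 (p = (-3 + 2)*0 = -1*0 = 0)
M(V, d) = 18 (M(V, d) = 6 + 2*6 = 6 + 12 = 18)
-46*M(-2, p) = -46*18 = -828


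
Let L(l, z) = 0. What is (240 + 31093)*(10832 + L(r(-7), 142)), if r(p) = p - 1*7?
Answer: 339399056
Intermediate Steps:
r(p) = -7 + p (r(p) = p - 7 = -7 + p)
(240 + 31093)*(10832 + L(r(-7), 142)) = (240 + 31093)*(10832 + 0) = 31333*10832 = 339399056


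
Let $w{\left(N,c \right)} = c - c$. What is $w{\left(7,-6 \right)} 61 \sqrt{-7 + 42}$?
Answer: $0$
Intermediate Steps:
$w{\left(N,c \right)} = 0$
$w{\left(7,-6 \right)} 61 \sqrt{-7 + 42} = 0 \cdot 61 \sqrt{-7 + 42} = 0 \sqrt{35} = 0$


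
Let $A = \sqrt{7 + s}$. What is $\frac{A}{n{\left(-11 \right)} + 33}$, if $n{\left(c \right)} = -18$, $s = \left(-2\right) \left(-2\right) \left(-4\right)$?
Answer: $\frac{i}{5} \approx 0.2 i$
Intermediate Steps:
$s = -16$ ($s = 4 \left(-4\right) = -16$)
$A = 3 i$ ($A = \sqrt{7 - 16} = \sqrt{-9} = 3 i \approx 3.0 i$)
$\frac{A}{n{\left(-11 \right)} + 33} = \frac{3 i}{-18 + 33} = \frac{3 i}{15} = 3 i \frac{1}{15} = \frac{i}{5}$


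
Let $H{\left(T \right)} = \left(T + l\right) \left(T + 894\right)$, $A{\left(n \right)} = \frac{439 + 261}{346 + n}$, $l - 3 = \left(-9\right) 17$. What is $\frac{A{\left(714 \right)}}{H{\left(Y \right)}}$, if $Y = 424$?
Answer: $\frac{35}{19139996} \approx 1.8286 \cdot 10^{-6}$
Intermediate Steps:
$l = -150$ ($l = 3 - 153 = -150$)
$A{\left(n \right)} = \frac{700}{346 + n}$
$H{\left(T \right)} = \left(-150 + T\right) \left(894 + T\right)$ ($H{\left(T \right)} = \left(T - 150\right) \left(T + 894\right) = \left(-150 + T\right) \left(894 + T\right)$)
$\frac{A{\left(714 \right)}}{H{\left(Y \right)}} = \frac{700 \frac{1}{346 + 714}}{-134100 + 424^{2} + 744 \cdot 424} = \frac{700 \cdot \frac{1}{1060}}{-134100 + 179776 + 315456} = \frac{700 \cdot \frac{1}{1060}}{361132} = \frac{35}{53} \cdot \frac{1}{361132} = \frac{35}{19139996}$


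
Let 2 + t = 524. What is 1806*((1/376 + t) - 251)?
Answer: 92012991/188 ≈ 4.8943e+5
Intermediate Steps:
t = 522 (t = -2 + 524 = 522)
1806*((1/376 + t) - 251) = 1806*((1/376 + 522) - 251) = 1806*(196273/376 - 251) = 1806*(101897/376) = 92012991/188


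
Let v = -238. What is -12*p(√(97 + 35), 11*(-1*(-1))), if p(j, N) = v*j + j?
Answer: 5688*√33 ≈ 32675.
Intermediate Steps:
p(j, N) = -237*j (p(j, N) = -238*j + j = -237*j)
-12*p(√(97 + 35), 11*(-1*(-1))) = -(-2844)*√(97 + 35) = -(-2844)*√132 = -(-2844)*2*√33 = -(-5688)*√33 = 5688*√33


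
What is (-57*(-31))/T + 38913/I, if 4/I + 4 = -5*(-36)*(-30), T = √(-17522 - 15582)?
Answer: -52571463 - 1767*I*√2069/8276 ≈ -5.2571e+7 - 9.7117*I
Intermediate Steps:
T = 4*I*√2069 (T = √(-33104) = 4*I*√2069 ≈ 181.95*I)
I = -1/1351 (I = 4/(-4 - 5*(-36)*(-30)) = 4/(-4 + 180*(-30)) = 4/(-4 - 5400) = 4/(-5404) = 4*(-1/5404) = -1/1351 ≈ -0.00074019)
(-57*(-31))/T + 38913/I = (-57*(-31))/((4*I*√2069)) + 38913/(-1/1351) = 1767*(-I*√2069/8276) + 38913*(-1351) = -1767*I*√2069/8276 - 52571463 = -52571463 - 1767*I*√2069/8276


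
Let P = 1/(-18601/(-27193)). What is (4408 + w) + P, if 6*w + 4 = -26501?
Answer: -299033/37202 ≈ -8.0381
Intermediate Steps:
P = 27193/18601 (P = 1/(-18601*(-1/27193)) = 1/(18601/27193) = 27193/18601 ≈ 1.4619)
w = -8835/2 (w = -⅔ + (⅙)*(-26501) = -⅔ - 26501/6 = -8835/2 ≈ -4417.5)
(4408 + w) + P = (4408 - 8835/2) + 27193/18601 = -19/2 + 27193/18601 = -299033/37202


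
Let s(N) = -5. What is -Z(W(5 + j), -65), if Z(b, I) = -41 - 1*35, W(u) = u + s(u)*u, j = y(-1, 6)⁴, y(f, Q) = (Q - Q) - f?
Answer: 76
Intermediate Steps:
y(f, Q) = -f (y(f, Q) = 0 - f = -f)
j = 1 (j = (-1*(-1))⁴ = 1⁴ = 1)
W(u) = -4*u (W(u) = u - 5*u = -4*u)
Z(b, I) = -76 (Z(b, I) = -41 - 35 = -76)
-Z(W(5 + j), -65) = -1*(-76) = 76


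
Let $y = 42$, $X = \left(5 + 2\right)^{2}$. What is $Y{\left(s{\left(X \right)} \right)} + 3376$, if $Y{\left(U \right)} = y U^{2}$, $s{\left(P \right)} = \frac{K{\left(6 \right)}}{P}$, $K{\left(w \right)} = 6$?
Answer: $\frac{1158184}{343} \approx 3376.6$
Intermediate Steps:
$X = 49$ ($X = 7^{2} = 49$)
$s{\left(P \right)} = \frac{6}{P}$
$Y{\left(U \right)} = 42 U^{2}$
$Y{\left(s{\left(X \right)} \right)} + 3376 = 42 \left(\frac{6}{49}\right)^{2} + 3376 = 42 \cdot \frac{36}{2401} + 3376 = \frac{216}{343} + 3376 = \frac{1158184}{343}$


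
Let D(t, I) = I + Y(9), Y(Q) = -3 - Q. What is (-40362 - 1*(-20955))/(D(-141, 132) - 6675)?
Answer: 6469/2185 ≈ 2.9606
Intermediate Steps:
D(t, I) = -12 + I (D(t, I) = I + (-3 - 1*9) = I + (-3 - 9) = I - 12 = -12 + I)
(-40362 - 1*(-20955))/(D(-141, 132) - 6675) = (-40362 - 1*(-20955))/((-12 + 132) - 6675) = (-40362 + 20955)/(120 - 6675) = -19407/(-6555) = -19407*(-1/6555) = 6469/2185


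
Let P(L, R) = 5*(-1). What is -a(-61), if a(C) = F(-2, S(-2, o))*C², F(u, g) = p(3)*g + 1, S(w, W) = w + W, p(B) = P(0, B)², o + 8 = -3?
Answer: 1205604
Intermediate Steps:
o = -11 (o = -8 - 3 = -11)
P(L, R) = -5
p(B) = 25 (p(B) = (-5)² = 25)
S(w, W) = W + w
F(u, g) = 1 + 25*g (F(u, g) = 25*g + 1 = 1 + 25*g)
a(C) = -324*C² (a(C) = (1 + 25*(-11 - 2))*C² = (1 + 25*(-13))*C² = (1 - 325)*C² = -324*C²)
-a(-61) = -(-324)*(-61)² = -(-324)*3721 = -1*(-1205604) = 1205604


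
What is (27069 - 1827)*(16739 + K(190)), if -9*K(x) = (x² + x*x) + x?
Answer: 219496018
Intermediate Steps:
K(x) = -2*x²/9 - x/9 (K(x) = -((x² + x*x) + x)/9 = -((x² + x²) + x)/9 = -(2*x² + x)/9 = -(x + 2*x²)/9 = -2*x²/9 - x/9)
(27069 - 1827)*(16739 + K(190)) = (27069 - 1827)*(16739 - ⅑*190*(1 + 2*190)) = 25242*(16739 - ⅑*190*(1 + 380)) = 25242*(16739 - ⅑*190*381) = 25242*(16739 - 24130/3) = 25242*(26087/3) = 219496018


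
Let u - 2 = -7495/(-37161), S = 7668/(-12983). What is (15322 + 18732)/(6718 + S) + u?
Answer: 11782585181572/1620444907143 ≈ 7.2712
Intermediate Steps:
S = -7668/12983 (S = 7668*(-1/12983) = -7668/12983 ≈ -0.59062)
u = 81817/37161 (u = 2 - 7495/(-37161) = 2 - 7495*(-1/37161) = 2 + 7495/37161 = 81817/37161 ≈ 2.2017)
(15322 + 18732)/(6718 + S) + u = (15322 + 18732)/(6718 - 7668/12983) + 81817/37161 = 34054/(87212126/12983) + 81817/37161 = 34054*(12983/87212126) + 81817/37161 = 221061541/43606063 + 81817/37161 = 11782585181572/1620444907143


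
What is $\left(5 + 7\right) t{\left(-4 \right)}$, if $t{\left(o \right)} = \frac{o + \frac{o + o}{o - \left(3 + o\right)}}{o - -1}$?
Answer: $\frac{16}{3} \approx 5.3333$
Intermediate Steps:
$t{\left(o \right)} = \frac{o}{3 \left(1 + o\right)}$ ($t{\left(o \right)} = \frac{o + \frac{2 o}{-3}}{o + \left(-1 + 2\right)} = \frac{o + 2 o \left(- \frac{1}{3}\right)}{o + 1} = \frac{o - \frac{2 o}{3}}{1 + o} = \frac{\frac{1}{3} o}{1 + o} = \frac{o}{3 \left(1 + o\right)}$)
$\left(5 + 7\right) t{\left(-4 \right)} = \left(5 + 7\right) \frac{1}{3} \left(-4\right) \frac{1}{1 - 4} = 12 \cdot \frac{1}{3} \left(-4\right) \frac{1}{-3} = 12 \cdot \frac{1}{3} \left(-4\right) \left(- \frac{1}{3}\right) = 12 \cdot \frac{4}{9} = \frac{16}{3}$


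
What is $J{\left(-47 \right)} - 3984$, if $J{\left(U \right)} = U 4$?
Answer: $-4172$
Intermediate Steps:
$J{\left(U \right)} = 4 U$
$J{\left(-47 \right)} - 3984 = 4 \left(-47\right) - 3984 = -188 - 3984 = -4172$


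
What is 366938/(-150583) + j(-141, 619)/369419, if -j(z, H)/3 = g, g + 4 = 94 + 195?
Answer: -135682617487/55628221277 ≈ -2.4391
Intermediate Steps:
g = 285 (g = -4 + (94 + 195) = -4 + 289 = 285)
j(z, H) = -855 (j(z, H) = -3*285 = -855)
366938/(-150583) + j(-141, 619)/369419 = 366938/(-150583) - 855/369419 = 366938*(-1/150583) - 855*1/369419 = -366938/150583 - 855/369419 = -135682617487/55628221277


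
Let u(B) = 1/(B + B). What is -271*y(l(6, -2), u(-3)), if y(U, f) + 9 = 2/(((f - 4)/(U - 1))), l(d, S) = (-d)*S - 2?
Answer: 90243/25 ≈ 3609.7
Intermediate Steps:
l(d, S) = -2 - S*d (l(d, S) = -S*d - 2 = -2 - S*d)
u(B) = 1/(2*B)
y(U, f) = -9 + 2*(-1 + U)/(-4 + f) (y(U, f) = -9 + 2/(((f - 4)/(U - 1))) = -9 + 2/(((-4 + f)/(-1 + U))) = -9 + 2*((-1 + U)/(-4 + f)) = -9 + 2*(-1 + U)/(-4 + f))
-271*y(l(6, -2), u(-3)) = -271*(34 - 9/(2*(-3)) + 2*(-2 - 1*(-2)*6))/(-4 + (½)/(-3)) = -271*(34 - 9*(-1)/(2*3) + 2*(-2 + 12))/(-4 + (½)*(-⅓)) = -271*(34 - 9*(-⅙) + 2*10)/(-4 - ⅙) = -271*(34 + 3/2 + 20)/(-25/6) = -(-1626)*111/(25*2) = -271*(-333/25) = 90243/25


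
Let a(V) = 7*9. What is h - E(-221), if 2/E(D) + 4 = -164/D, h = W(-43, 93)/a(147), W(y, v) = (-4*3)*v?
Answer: -43093/2520 ≈ -17.100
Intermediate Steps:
a(V) = 63
W(y, v) = -12*v
h = -124/7 (h = -12*93/63 = -1116*1/63 = -124/7 ≈ -17.714)
E(D) = 2/(-4 - 164/D)
h - E(-221) = -124/7 - (-1)*(-221)/(82 + 2*(-221)) = -124/7 - (-1)*(-221)/(82 - 442) = -124/7 - (-1)*(-221)/(-360) = -124/7 - (-1)*(-221)*(-1)/360 = -124/7 - 1*(-221/360) = -124/7 + 221/360 = -43093/2520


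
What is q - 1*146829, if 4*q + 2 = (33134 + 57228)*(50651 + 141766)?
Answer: 4346649409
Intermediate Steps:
q = 4346796238 (q = -½ + ((33134 + 57228)*(50651 + 141766))/4 = -½ + (90362*192417)/4 = -½ + (¼)*17387184954 = -½ + 8693592477/2 = 4346796238)
q - 1*146829 = 4346796238 - 1*146829 = 4346796238 - 146829 = 4346649409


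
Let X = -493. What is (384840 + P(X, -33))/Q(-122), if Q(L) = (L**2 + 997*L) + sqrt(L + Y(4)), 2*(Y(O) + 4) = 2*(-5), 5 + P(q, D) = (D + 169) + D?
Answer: -41092131500/11395562631 - 384938*I*sqrt(131)/11395562631 ≈ -3.606 - 0.00038663*I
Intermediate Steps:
P(q, D) = 164 + 2*D (P(q, D) = -5 + ((D + 169) + D) = -5 + ((169 + D) + D) = -5 + (169 + 2*D) = 164 + 2*D)
Y(O) = -9 (Y(O) = -4 + (2*(-5))/2 = -4 + (1/2)*(-10) = -4 - 5 = -9)
Q(L) = L**2 + sqrt(-9 + L) + 997*L (Q(L) = (L**2 + 997*L) + sqrt(L - 9) = (L**2 + 997*L) + sqrt(-9 + L) = L**2 + sqrt(-9 + L) + 997*L)
(384840 + P(X, -33))/Q(-122) = (384840 + (164 + 2*(-33)))/((-122)**2 + sqrt(-9 - 122) + 997*(-122)) = (384840 + (164 - 66))/(14884 + sqrt(-131) - 121634) = (384840 + 98)/(14884 + I*sqrt(131) - 121634) = 384938/(-106750 + I*sqrt(131))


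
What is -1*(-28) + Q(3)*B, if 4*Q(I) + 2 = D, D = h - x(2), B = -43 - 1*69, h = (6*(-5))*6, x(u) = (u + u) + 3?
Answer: 5320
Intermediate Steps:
x(u) = 3 + 2*u (x(u) = 2*u + 3 = 3 + 2*u)
h = -180 (h = -30*6 = -180)
B = -112 (B = -43 - 69 = -112)
D = -187 (D = -180 - (3 + 2*2) = -180 - (3 + 4) = -180 - 1*7 = -180 - 7 = -187)
Q(I) = -189/4 (Q(I) = -½ + (¼)*(-187) = -½ - 187/4 = -189/4)
-1*(-28) + Q(3)*B = -1*(-28) - 189/4*(-112) = 28 + 5292 = 5320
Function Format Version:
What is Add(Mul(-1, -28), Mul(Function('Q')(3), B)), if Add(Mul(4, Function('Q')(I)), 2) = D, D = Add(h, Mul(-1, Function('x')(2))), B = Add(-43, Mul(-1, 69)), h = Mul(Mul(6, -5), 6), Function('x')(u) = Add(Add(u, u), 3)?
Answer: 5320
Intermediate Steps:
Function('x')(u) = Add(3, Mul(2, u)) (Function('x')(u) = Add(Mul(2, u), 3) = Add(3, Mul(2, u)))
h = -180 (h = Mul(-30, 6) = -180)
B = -112 (B = Add(-43, -69) = -112)
D = -187 (D = Add(-180, Mul(-1, Add(3, Mul(2, 2)))) = Add(-180, Mul(-1, Add(3, 4))) = Add(-180, Mul(-1, 7)) = Add(-180, -7) = -187)
Function('Q')(I) = Rational(-189, 4) (Function('Q')(I) = Add(Rational(-1, 2), Mul(Rational(1, 4), -187)) = Add(Rational(-1, 2), Rational(-187, 4)) = Rational(-189, 4))
Add(Mul(-1, -28), Mul(Function('Q')(3), B)) = Add(Mul(-1, -28), Mul(Rational(-189, 4), -112)) = Add(28, 5292) = 5320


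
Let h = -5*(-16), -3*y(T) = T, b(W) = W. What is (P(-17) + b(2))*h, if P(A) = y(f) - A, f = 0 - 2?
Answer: 4720/3 ≈ 1573.3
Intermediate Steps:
f = -2
y(T) = -T/3
h = 80
P(A) = ⅔ - A (P(A) = -⅓*(-2) - A = ⅔ - A)
(P(-17) + b(2))*h = ((⅔ - 1*(-17)) + 2)*80 = ((⅔ + 17) + 2)*80 = (53/3 + 2)*80 = (59/3)*80 = 4720/3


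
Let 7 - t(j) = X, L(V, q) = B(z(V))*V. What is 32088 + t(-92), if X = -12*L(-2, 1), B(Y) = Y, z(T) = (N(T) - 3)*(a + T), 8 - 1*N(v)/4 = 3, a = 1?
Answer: 32503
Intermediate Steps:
N(v) = 20 (N(v) = 32 - 4*3 = 32 - 12 = 20)
z(T) = 17 + 17*T (z(T) = (20 - 3)*(1 + T) = 17*(1 + T) = 17 + 17*T)
L(V, q) = V*(17 + 17*V) (L(V, q) = (17 + 17*V)*V = V*(17 + 17*V))
X = -408 (X = -204*(-2)*(1 - 2) = -204*(-2)*(-1) = -12*34 = -408)
t(j) = 415 (t(j) = 7 - 1*(-408) = 7 + 408 = 415)
32088 + t(-92) = 32088 + 415 = 32503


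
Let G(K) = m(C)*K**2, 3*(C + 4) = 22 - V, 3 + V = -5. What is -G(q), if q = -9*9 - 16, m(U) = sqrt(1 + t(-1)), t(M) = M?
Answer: 0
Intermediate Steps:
V = -8 (V = -3 - 5 = -8)
C = 6 (C = -4 + (22 - 1*(-8))/3 = -4 + (22 + 8)/3 = -4 + (1/3)*30 = -4 + 10 = 6)
m(U) = 0 (m(U) = sqrt(1 - 1) = sqrt(0) = 0)
q = -97 (q = -81 - 16 = -97)
G(K) = 0 (G(K) = 0*K**2 = 0)
-G(q) = -1*0 = 0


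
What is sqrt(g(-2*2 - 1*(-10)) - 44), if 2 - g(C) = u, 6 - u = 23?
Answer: 5*I ≈ 5.0*I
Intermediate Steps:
u = -17 (u = 6 - 1*23 = 6 - 23 = -17)
g(C) = 19 (g(C) = 2 - 1*(-17) = 2 + 17 = 19)
sqrt(g(-2*2 - 1*(-10)) - 44) = sqrt(19 - 44) = sqrt(-25) = 5*I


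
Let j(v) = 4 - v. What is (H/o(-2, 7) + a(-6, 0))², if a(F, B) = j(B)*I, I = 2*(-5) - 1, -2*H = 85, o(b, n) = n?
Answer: 491401/196 ≈ 2507.1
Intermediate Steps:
H = -85/2 (H = -½*85 = -85/2 ≈ -42.500)
I = -11 (I = -10 - 1 = -11)
a(F, B) = -44 + 11*B (a(F, B) = (4 - B)*(-11) = -44 + 11*B)
(H/o(-2, 7) + a(-6, 0))² = (-85/2/7 + (-44 + 11*0))² = (-85/2*⅐ + (-44 + 0))² = (-85/14 - 44)² = (-701/14)² = 491401/196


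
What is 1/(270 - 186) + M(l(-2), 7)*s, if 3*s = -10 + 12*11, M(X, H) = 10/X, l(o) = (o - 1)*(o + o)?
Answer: 8543/252 ≈ 33.901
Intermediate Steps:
l(o) = 2*o*(-1 + o) (l(o) = (-1 + o)*(2*o) = 2*o*(-1 + o))
s = 122/3 (s = (-10 + 12*11)/3 = (-10 + 132)/3 = (⅓)*122 = 122/3 ≈ 40.667)
1/(270 - 186) + M(l(-2), 7)*s = 1/(270 - 186) + (10/((2*(-2)*(-1 - 2))))*(122/3) = 1/84 + (10/((2*(-2)*(-3))))*(122/3) = 1/84 + (10/12)*(122/3) = 1/84 + (10*(1/12))*(122/3) = 1/84 + (⅚)*(122/3) = 1/84 + 305/9 = 8543/252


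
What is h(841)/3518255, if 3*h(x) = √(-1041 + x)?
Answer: 2*I*√2/2110953 ≈ 1.3399e-6*I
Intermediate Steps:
h(x) = √(-1041 + x)/3
h(841)/3518255 = (√(-1041 + 841)/3)/3518255 = (√(-200)/3)*(1/3518255) = ((10*I*√2)/3)*(1/3518255) = (10*I*√2/3)*(1/3518255) = 2*I*√2/2110953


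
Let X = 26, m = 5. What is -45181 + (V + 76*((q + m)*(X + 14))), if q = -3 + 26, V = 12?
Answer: 39951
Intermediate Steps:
q = 23
-45181 + (V + 76*((q + m)*(X + 14))) = -45181 + (12 + 76*((23 + 5)*(26 + 14))) = -45181 + (12 + 76*(28*40)) = -45181 + (12 + 76*1120) = -45181 + (12 + 85120) = -45181 + 85132 = 39951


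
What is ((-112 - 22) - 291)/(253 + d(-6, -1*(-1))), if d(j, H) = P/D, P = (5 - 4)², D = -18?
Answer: -7650/4553 ≈ -1.6802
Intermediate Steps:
P = 1 (P = 1² = 1)
d(j, H) = -1/18 (d(j, H) = 1/(-18) = 1*(-1/18) = -1/18)
((-112 - 22) - 291)/(253 + d(-6, -1*(-1))) = ((-112 - 22) - 291)/(253 - 1/18) = (-134 - 291)/(4553/18) = -425*18/4553 = -7650/4553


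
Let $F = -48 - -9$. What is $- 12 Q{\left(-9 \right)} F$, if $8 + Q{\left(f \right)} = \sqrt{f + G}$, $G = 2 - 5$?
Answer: $-3744 + 936 i \sqrt{3} \approx -3744.0 + 1621.2 i$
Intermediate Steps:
$G = -3$
$Q{\left(f \right)} = -8 + \sqrt{-3 + f}$ ($Q{\left(f \right)} = -8 + \sqrt{f - 3} = -8 + \sqrt{-3 + f}$)
$F = -39$ ($F = -48 + 9 = -39$)
$- 12 Q{\left(-9 \right)} F = - 12 \left(-8 + \sqrt{-3 - 9}\right) \left(-39\right) = - 12 \left(-8 + \sqrt{-12}\right) \left(-39\right) = - 12 \left(-8 + 2 i \sqrt{3}\right) \left(-39\right) = \left(96 - 24 i \sqrt{3}\right) \left(-39\right) = -3744 + 936 i \sqrt{3}$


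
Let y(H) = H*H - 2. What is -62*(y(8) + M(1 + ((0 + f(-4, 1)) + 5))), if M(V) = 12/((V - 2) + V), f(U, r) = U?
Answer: -4216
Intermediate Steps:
y(H) = -2 + H² (y(H) = H² - 2 = -2 + H²)
M(V) = 12/(-2 + 2*V) (M(V) = 12/((-2 + V) + V) = 12/(-2 + 2*V))
-62*(y(8) + M(1 + ((0 + f(-4, 1)) + 5))) = -62*((-2 + 8²) + 6/(-1 + (1 + ((0 - 4) + 5)))) = -62*((-2 + 64) + 6/(-1 + (1 + (-4 + 5)))) = -62*(62 + 6/(-1 + (1 + 1))) = -62*(62 + 6/(-1 + 2)) = -62*(62 + 6/1) = -62*(62 + 6*1) = -62*(62 + 6) = -62*68 = -4216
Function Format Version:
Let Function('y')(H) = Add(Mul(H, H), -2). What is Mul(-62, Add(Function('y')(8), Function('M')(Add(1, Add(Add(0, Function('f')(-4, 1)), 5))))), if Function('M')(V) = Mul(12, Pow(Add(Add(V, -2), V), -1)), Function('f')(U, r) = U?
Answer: -4216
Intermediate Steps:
Function('y')(H) = Add(-2, Pow(H, 2)) (Function('y')(H) = Add(Pow(H, 2), -2) = Add(-2, Pow(H, 2)))
Function('M')(V) = Mul(12, Pow(Add(-2, Mul(2, V)), -1)) (Function('M')(V) = Mul(12, Pow(Add(Add(-2, V), V), -1)) = Mul(12, Pow(Add(-2, Mul(2, V)), -1)))
Mul(-62, Add(Function('y')(8), Function('M')(Add(1, Add(Add(0, Function('f')(-4, 1)), 5))))) = Mul(-62, Add(Add(-2, Pow(8, 2)), Mul(6, Pow(Add(-1, Add(1, Add(Add(0, -4), 5))), -1)))) = Mul(-62, Add(Add(-2, 64), Mul(6, Pow(Add(-1, Add(1, Add(-4, 5))), -1)))) = Mul(-62, Add(62, Mul(6, Pow(Add(-1, Add(1, 1)), -1)))) = Mul(-62, Add(62, Mul(6, Pow(Add(-1, 2), -1)))) = Mul(-62, Add(62, Mul(6, Pow(1, -1)))) = Mul(-62, Add(62, Mul(6, 1))) = Mul(-62, Add(62, 6)) = Mul(-62, 68) = -4216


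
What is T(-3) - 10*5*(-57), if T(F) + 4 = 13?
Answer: 2859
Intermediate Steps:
T(F) = 9 (T(F) = -4 + 13 = 9)
T(-3) - 10*5*(-57) = 9 - 10*5*(-57) = 9 - 50*(-57) = 9 + 2850 = 2859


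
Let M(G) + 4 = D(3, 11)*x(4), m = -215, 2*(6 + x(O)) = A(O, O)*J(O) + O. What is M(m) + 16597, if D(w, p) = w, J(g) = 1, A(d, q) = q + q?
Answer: 16593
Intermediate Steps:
A(d, q) = 2*q
x(O) = -6 + 3*O/2 (x(O) = -6 + ((2*O)*1 + O)/2 = -6 + (2*O + O)/2 = -6 + (3*O)/2 = -6 + 3*O/2)
M(G) = -4 (M(G) = -4 + 3*(-6 + (3/2)*4) = -4 + 3*(-6 + 6) = -4 + 3*0 = -4 + 0 = -4)
M(m) + 16597 = -4 + 16597 = 16593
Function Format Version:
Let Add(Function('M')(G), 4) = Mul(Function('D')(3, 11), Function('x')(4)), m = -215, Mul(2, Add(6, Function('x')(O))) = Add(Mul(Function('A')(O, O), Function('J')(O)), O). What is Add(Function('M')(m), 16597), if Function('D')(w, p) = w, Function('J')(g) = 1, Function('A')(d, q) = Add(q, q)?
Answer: 16593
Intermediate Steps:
Function('A')(d, q) = Mul(2, q)
Function('x')(O) = Add(-6, Mul(Rational(3, 2), O)) (Function('x')(O) = Add(-6, Mul(Rational(1, 2), Add(Mul(Mul(2, O), 1), O))) = Add(-6, Mul(Rational(1, 2), Add(Mul(2, O), O))) = Add(-6, Mul(Rational(1, 2), Mul(3, O))) = Add(-6, Mul(Rational(3, 2), O)))
Function('M')(G) = -4 (Function('M')(G) = Add(-4, Mul(3, Add(-6, Mul(Rational(3, 2), 4)))) = Add(-4, Mul(3, Add(-6, 6))) = Add(-4, Mul(3, 0)) = Add(-4, 0) = -4)
Add(Function('M')(m), 16597) = Add(-4, 16597) = 16593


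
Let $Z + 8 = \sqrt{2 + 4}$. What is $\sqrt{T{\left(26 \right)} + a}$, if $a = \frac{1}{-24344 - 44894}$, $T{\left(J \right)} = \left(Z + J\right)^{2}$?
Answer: $\frac{\sqrt{1581987143282 + 172580423184 \sqrt{6}}}{69238} \approx 20.449$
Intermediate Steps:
$Z = -8 + \sqrt{6}$ ($Z = -8 + \sqrt{2 + 4} = -8 + \sqrt{6} \approx -5.5505$)
$T{\left(J \right)} = \left(-8 + J + \sqrt{6}\right)^{2}$ ($T{\left(J \right)} = \left(\left(-8 + \sqrt{6}\right) + J\right)^{2} = \left(-8 + J + \sqrt{6}\right)^{2}$)
$a = - \frac{1}{69238}$ ($a = \frac{1}{-69238} = - \frac{1}{69238} \approx -1.4443 \cdot 10^{-5}$)
$\sqrt{T{\left(26 \right)} + a} = \sqrt{\left(-8 + 26 + \sqrt{6}\right)^{2} - \frac{1}{69238}} = \sqrt{\left(18 + \sqrt{6}\right)^{2} - \frac{1}{69238}} = \sqrt{- \frac{1}{69238} + \left(18 + \sqrt{6}\right)^{2}}$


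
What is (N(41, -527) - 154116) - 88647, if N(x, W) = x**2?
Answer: -241082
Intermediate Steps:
(N(41, -527) - 154116) - 88647 = (41**2 - 154116) - 88647 = (1681 - 154116) - 88647 = -152435 - 88647 = -241082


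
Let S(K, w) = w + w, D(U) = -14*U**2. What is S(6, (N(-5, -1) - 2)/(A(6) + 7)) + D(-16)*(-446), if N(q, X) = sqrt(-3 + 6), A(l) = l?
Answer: 20780028/13 + 2*sqrt(3)/13 ≈ 1.5985e+6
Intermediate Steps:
N(q, X) = sqrt(3)
S(K, w) = 2*w
S(6, (N(-5, -1) - 2)/(A(6) + 7)) + D(-16)*(-446) = 2*((sqrt(3) - 2)/(6 + 7)) - 14*(-16)**2*(-446) = 2*((-2 + sqrt(3))/13) - 14*256*(-446) = 2*((-2 + sqrt(3))*(1/13)) - 3584*(-446) = 2*(-2/13 + sqrt(3)/13) + 1598464 = (-4/13 + 2*sqrt(3)/13) + 1598464 = 20780028/13 + 2*sqrt(3)/13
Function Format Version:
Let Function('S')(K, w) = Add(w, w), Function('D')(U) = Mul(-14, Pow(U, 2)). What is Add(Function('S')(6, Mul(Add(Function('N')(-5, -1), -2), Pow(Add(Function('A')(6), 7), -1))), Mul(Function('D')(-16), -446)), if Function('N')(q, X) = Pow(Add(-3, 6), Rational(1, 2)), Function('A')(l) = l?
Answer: Add(Rational(20780028, 13), Mul(Rational(2, 13), Pow(3, Rational(1, 2)))) ≈ 1.5985e+6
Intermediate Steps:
Function('N')(q, X) = Pow(3, Rational(1, 2))
Function('S')(K, w) = Mul(2, w)
Add(Function('S')(6, Mul(Add(Function('N')(-5, -1), -2), Pow(Add(Function('A')(6), 7), -1))), Mul(Function('D')(-16), -446)) = Add(Mul(2, Mul(Add(Pow(3, Rational(1, 2)), -2), Pow(Add(6, 7), -1))), Mul(Mul(-14, Pow(-16, 2)), -446)) = Add(Mul(2, Mul(Add(-2, Pow(3, Rational(1, 2))), Pow(13, -1))), Mul(Mul(-14, 256), -446)) = Add(Mul(2, Mul(Add(-2, Pow(3, Rational(1, 2))), Rational(1, 13))), Mul(-3584, -446)) = Add(Mul(2, Add(Rational(-2, 13), Mul(Rational(1, 13), Pow(3, Rational(1, 2))))), 1598464) = Add(Add(Rational(-4, 13), Mul(Rational(2, 13), Pow(3, Rational(1, 2)))), 1598464) = Add(Rational(20780028, 13), Mul(Rational(2, 13), Pow(3, Rational(1, 2))))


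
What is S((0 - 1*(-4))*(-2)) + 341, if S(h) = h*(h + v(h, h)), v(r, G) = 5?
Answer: 365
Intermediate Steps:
S(h) = h*(5 + h) (S(h) = h*(h + 5) = h*(5 + h))
S((0 - 1*(-4))*(-2)) + 341 = ((0 - 1*(-4))*(-2))*(5 + (0 - 1*(-4))*(-2)) + 341 = ((0 + 4)*(-2))*(5 + (0 + 4)*(-2)) + 341 = (4*(-2))*(5 + 4*(-2)) + 341 = -8*(5 - 8) + 341 = -8*(-3) + 341 = 24 + 341 = 365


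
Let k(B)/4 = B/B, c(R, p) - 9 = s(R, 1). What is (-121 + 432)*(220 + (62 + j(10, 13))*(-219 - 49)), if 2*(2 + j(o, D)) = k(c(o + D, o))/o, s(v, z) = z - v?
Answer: -24745648/5 ≈ -4.9491e+6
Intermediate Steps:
c(R, p) = 10 - R (c(R, p) = 9 + (1 - R) = 10 - R)
k(B) = 4 (k(B) = 4*(B/B) = 4*1 = 4)
j(o, D) = -2 + 2/o (j(o, D) = -2 + (4/o)/2 = -2 + 2/o)
(-121 + 432)*(220 + (62 + j(10, 13))*(-219 - 49)) = (-121 + 432)*(220 + (62 + (-2 + 2/10))*(-219 - 49)) = 311*(220 + (62 + (-2 + 2*(⅒)))*(-268)) = 311*(220 + (62 + (-2 + ⅕))*(-268)) = 311*(220 + (62 - 9/5)*(-268)) = 311*(220 + (301/5)*(-268)) = 311*(220 - 80668/5) = 311*(-79568/5) = -24745648/5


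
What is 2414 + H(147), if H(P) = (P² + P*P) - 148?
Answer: 45484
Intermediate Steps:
H(P) = -148 + 2*P² (H(P) = (P² + P²) - 148 = 2*P² - 148 = -148 + 2*P²)
2414 + H(147) = 2414 + (-148 + 2*147²) = 2414 + (-148 + 2*21609) = 2414 + (-148 + 43218) = 2414 + 43070 = 45484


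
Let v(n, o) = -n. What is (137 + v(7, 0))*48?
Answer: 6240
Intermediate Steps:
(137 + v(7, 0))*48 = (137 - 1*7)*48 = (137 - 7)*48 = 130*48 = 6240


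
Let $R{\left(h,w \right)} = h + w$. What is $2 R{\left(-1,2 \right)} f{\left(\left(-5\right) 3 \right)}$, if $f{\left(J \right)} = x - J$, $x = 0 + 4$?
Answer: $38$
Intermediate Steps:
$x = 4$
$f{\left(J \right)} = 4 - J$
$2 R{\left(-1,2 \right)} f{\left(\left(-5\right) 3 \right)} = 2 \left(-1 + 2\right) \left(4 - \left(-5\right) 3\right) = 2 \cdot 1 \left(4 - -15\right) = 2 \left(4 + 15\right) = 2 \cdot 19 = 38$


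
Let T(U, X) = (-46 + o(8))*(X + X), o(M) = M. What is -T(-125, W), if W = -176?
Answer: -13376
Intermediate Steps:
T(U, X) = -76*X (T(U, X) = (-46 + 8)*(X + X) = -76*X)
-T(-125, W) = -(-76)*(-176) = -1*13376 = -13376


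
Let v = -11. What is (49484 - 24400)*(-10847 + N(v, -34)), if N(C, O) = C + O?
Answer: -273214928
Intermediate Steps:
(49484 - 24400)*(-10847 + N(v, -34)) = (49484 - 24400)*(-10847 + (-11 - 34)) = 25084*(-10847 - 45) = 25084*(-10892) = -273214928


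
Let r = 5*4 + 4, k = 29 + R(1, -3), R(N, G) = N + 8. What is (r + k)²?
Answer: 3844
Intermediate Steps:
R(N, G) = 8 + N
k = 38 (k = 29 + (8 + 1) = 29 + 9 = 38)
r = 24 (r = 20 + 4 = 24)
(r + k)² = (24 + 38)² = 62² = 3844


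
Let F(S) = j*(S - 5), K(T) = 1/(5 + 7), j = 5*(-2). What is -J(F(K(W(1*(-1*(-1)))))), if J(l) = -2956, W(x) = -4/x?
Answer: 2956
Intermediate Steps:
j = -10
K(T) = 1/12
F(S) = 50 - 10*S (F(S) = -10*(S - 5) = -10*(-5 + S) = 50 - 10*S)
-J(F(K(W(1*(-1*(-1)))))) = -1*(-2956) = 2956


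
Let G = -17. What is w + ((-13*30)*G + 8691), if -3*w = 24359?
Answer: 21604/3 ≈ 7201.3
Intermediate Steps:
w = -24359/3 (w = -⅓*24359 = -24359/3 ≈ -8119.7)
w + ((-13*30)*G + 8691) = -24359/3 + (-13*30*(-17) + 8691) = -24359/3 + (-390*(-17) + 8691) = -24359/3 + (6630 + 8691) = -24359/3 + 15321 = 21604/3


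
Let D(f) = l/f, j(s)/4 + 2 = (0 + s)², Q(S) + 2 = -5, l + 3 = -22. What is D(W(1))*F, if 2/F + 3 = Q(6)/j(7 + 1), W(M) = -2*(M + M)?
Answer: -3100/751 ≈ -4.1278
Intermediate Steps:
l = -25 (l = -3 - 22 = -25)
Q(S) = -7 (Q(S) = -2 - 5 = -7)
j(s) = -8 + 4*s² (j(s) = -8 + 4*(0 + s)² = -8 + 4*s²)
W(M) = -4*M
D(f) = -25/f
F = -496/751 (F = 2/(-3 - 7/(-8 + 4*(7 + 1)²)) = 2/(-3 - 7/(-8 + 4*8²)) = 2/(-3 - 7/(-8 + 4*64)) = 2/(-3 - 7/(-8 + 256)) = 2/(-3 - 7/248) = 2/(-751/248) = 2*(-248/751) = -496/751 ≈ -0.66045)
D(W(1))*F = -25/((-4*1))*(-496/751) = -25/(-4)*(-496/751) = -25*(-¼)*(-496/751) = (25/4)*(-496/751) = -3100/751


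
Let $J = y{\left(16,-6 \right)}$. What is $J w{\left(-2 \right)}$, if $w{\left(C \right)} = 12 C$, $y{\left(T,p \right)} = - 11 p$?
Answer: $-1584$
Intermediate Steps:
$J = 66$ ($J = \left(-11\right) \left(-6\right) = 66$)
$J w{\left(-2 \right)} = 66 \cdot 12 \left(-2\right) = 66 \left(-24\right) = -1584$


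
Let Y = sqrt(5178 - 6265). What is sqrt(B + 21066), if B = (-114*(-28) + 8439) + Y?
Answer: sqrt(32697 + I*sqrt(1087)) ≈ 180.82 + 0.0912*I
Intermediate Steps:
Y = I*sqrt(1087) (Y = sqrt(-1087) = I*sqrt(1087) ≈ 32.97*I)
B = 11631 + I*sqrt(1087) (B = (-114*(-28) + 8439) + I*sqrt(1087) = (3192 + 8439) + I*sqrt(1087) = 11631 + I*sqrt(1087) ≈ 11631.0 + 32.97*I)
sqrt(B + 21066) = sqrt((11631 + I*sqrt(1087)) + 21066) = sqrt(32697 + I*sqrt(1087))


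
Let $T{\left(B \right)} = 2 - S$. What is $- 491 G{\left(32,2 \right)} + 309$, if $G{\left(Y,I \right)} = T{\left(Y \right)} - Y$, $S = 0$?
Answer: $15039$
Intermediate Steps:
$T{\left(B \right)} = 2$ ($T{\left(B \right)} = 2 - 0 = 2 + 0 = 2$)
$G{\left(Y,I \right)} = 2 - Y$
$- 491 G{\left(32,2 \right)} + 309 = - 491 \left(2 - 32\right) + 309 = \left(-491\right) \left(-30\right) + 309 = 14730 + 309 = 15039$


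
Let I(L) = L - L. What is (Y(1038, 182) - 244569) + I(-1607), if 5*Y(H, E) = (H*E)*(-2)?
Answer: -1600677/5 ≈ -3.2014e+5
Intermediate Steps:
Y(H, E) = -2*E*H/5 (Y(H, E) = ((H*E)*(-2))/5 = ((E*H)*(-2))/5 = (-2*E*H)/5 = -2*E*H/5)
I(L) = 0
(Y(1038, 182) - 244569) + I(-1607) = (-2/5*182*1038 - 244569) + 0 = (-377832/5 - 244569) + 0 = -1600677/5 + 0 = -1600677/5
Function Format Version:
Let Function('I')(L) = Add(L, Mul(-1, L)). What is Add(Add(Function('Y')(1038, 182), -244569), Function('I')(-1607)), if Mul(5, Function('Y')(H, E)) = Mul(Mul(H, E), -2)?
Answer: Rational(-1600677, 5) ≈ -3.2014e+5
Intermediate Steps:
Function('Y')(H, E) = Mul(Rational(-2, 5), E, H) (Function('Y')(H, E) = Mul(Rational(1, 5), Mul(Mul(H, E), -2)) = Mul(Rational(1, 5), Mul(Mul(E, H), -2)) = Mul(Rational(1, 5), Mul(-2, E, H)) = Mul(Rational(-2, 5), E, H))
Function('I')(L) = 0
Add(Add(Function('Y')(1038, 182), -244569), Function('I')(-1607)) = Add(Add(Mul(Rational(-2, 5), 182, 1038), -244569), 0) = Add(Add(Rational(-377832, 5), -244569), 0) = Add(Rational(-1600677, 5), 0) = Rational(-1600677, 5)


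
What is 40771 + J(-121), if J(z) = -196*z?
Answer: 64487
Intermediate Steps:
40771 + J(-121) = 40771 - 196*(-121) = 40771 + 23716 = 64487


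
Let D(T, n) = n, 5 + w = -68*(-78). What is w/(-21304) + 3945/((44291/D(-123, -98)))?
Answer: -8471037449/943575464 ≈ -8.9776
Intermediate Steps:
w = 5299 (w = -5 - 68*(-78) = -5 + 5304 = 5299)
w/(-21304) + 3945/((44291/D(-123, -98))) = 5299/(-21304) + 3945/((44291/(-98))) = 5299*(-1/21304) + 3945/((44291*(-1/98))) = -5299/21304 + 3945/(-44291/98) = -5299/21304 + 3945*(-98/44291) = -5299/21304 - 386610/44291 = -8471037449/943575464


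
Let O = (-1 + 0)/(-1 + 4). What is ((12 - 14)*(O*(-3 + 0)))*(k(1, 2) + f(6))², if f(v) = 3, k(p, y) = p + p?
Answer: -50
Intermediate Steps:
k(p, y) = 2*p
O = -⅓ (O = -1/3 = -1*⅓ = -⅓ ≈ -0.33333)
((12 - 14)*(O*(-3 + 0)))*(k(1, 2) + f(6))² = ((12 - 14)*(-(-3 + 0)/3))*(2*1 + 3)² = (-(-2)*(-3)/3)*(2 + 3)² = -2*1*5² = -2*25 = -50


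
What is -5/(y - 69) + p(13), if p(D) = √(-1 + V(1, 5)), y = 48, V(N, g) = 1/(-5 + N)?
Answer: 5/21 + I*√5/2 ≈ 0.2381 + 1.118*I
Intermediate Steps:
p(D) = I*√5/2 (p(D) = √(-1 + 1/(-5 + 1)) = √(-1 + 1/(-4)) = √(-1 - ¼) = √(-5/4) = I*√5/2)
-5/(y - 69) + p(13) = -5/(48 - 69) + I*√5/2 = -5/(-21) + I*√5/2 = -5*(-1/21) + I*√5/2 = 5/21 + I*√5/2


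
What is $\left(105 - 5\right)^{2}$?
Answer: $10000$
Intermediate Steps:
$\left(105 - 5\right)^{2} = 100^{2} = 10000$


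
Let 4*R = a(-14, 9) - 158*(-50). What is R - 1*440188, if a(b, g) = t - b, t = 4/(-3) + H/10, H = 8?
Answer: -13146289/30 ≈ -4.3821e+5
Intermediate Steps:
t = -8/15 (t = 4/(-3) + 8/10 = 4*(-⅓) + 8*(⅒) = -4/3 + ⅘ = -8/15 ≈ -0.53333)
a(b, g) = -8/15 - b
R = 59351/30 (R = ((-8/15 - 1*(-14)) - 158*(-50))/4 = ((-8/15 + 14) + 7900)/4 = (202/15 + 7900)/4 = (¼)*(118702/15) = 59351/30 ≈ 1978.4)
R - 1*440188 = 59351/30 - 1*440188 = 59351/30 - 440188 = -13146289/30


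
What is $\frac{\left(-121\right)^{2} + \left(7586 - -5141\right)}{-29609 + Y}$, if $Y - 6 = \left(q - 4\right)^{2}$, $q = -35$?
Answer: $- \frac{13684}{14041} \approx -0.97457$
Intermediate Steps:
$Y = 1527$ ($Y = 6 + \left(-35 - 4\right)^{2} = 6 + \left(-39\right)^{2} = 6 + 1521 = 1527$)
$\frac{\left(-121\right)^{2} + \left(7586 - -5141\right)}{-29609 + Y} = \frac{\left(-121\right)^{2} + \left(7586 - -5141\right)}{-29609 + 1527} = \frac{14641 + \left(7586 + 5141\right)}{-28082} = \left(14641 + 12727\right) \left(- \frac{1}{28082}\right) = 27368 \left(- \frac{1}{28082}\right) = - \frac{13684}{14041}$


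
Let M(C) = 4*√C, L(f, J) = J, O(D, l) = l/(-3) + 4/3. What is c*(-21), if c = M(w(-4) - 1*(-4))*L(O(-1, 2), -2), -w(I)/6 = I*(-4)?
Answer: 336*I*√23 ≈ 1611.4*I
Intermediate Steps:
O(D, l) = 4/3 - l/3 (O(D, l) = l*(-⅓) + 4*(⅓) = -l/3 + 4/3 = 4/3 - l/3)
w(I) = 24*I (w(I) = -6*I*(-4) = -(-24)*I = 24*I)
c = -16*I*√23 (c = (4*√(24*(-4) - 1*(-4)))*(-2) = (4*√(-96 + 4))*(-2) = (4*√(-92))*(-2) = (4*(2*I*√23))*(-2) = (8*I*√23)*(-2) = -16*I*√23 ≈ -76.733*I)
c*(-21) = -16*I*√23*(-21) = 336*I*√23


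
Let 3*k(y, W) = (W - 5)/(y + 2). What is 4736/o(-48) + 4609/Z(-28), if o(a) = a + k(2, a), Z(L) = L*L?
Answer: -1125871/13328 ≈ -84.474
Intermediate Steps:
k(y, W) = (-5 + W)/(3*(2 + y)) (k(y, W) = ((W - 5)/(y + 2))/3 = ((-5 + W)/(2 + y))/3 = (-5 + W)/(3*(2 + y)))
Z(L) = L²
o(a) = -5/12 + 13*a/12 (o(a) = a + (-5 + a)/(3*(2 + 2)) = a + (⅓)*(-5 + a)/4 = a + (⅓)*(¼)*(-5 + a) = a + (-5/12 + a/12) = -5/12 + 13*a/12)
4736/o(-48) + 4609/Z(-28) = 4736/(-5/12 + (13/12)*(-48)) + 4609/((-28)²) = 4736/(-5/12 - 52) + 4609/784 = 4736/(-629/12) + 4609*(1/784) = 4736*(-12/629) + 4609/784 = -1536/17 + 4609/784 = -1125871/13328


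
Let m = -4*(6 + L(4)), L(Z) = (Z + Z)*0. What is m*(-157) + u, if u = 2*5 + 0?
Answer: 3778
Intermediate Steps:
L(Z) = 0 (L(Z) = (2*Z)*0 = 0)
m = -24 (m = -4*(6 + 0) = -4*6 = -24)
u = 10 (u = 10 + 0 = 10)
m*(-157) + u = -24*(-157) + 10 = 3768 + 10 = 3778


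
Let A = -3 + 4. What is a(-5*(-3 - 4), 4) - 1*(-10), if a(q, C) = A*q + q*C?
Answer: 185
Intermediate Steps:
A = 1
a(q, C) = q + C*q (a(q, C) = 1*q + q*C = q + C*q)
a(-5*(-3 - 4), 4) - 1*(-10) = (-5*(-3 - 4))*(1 + 4) - 1*(-10) = -5*(-7)*5 + 10 = 35*5 + 10 = 175 + 10 = 185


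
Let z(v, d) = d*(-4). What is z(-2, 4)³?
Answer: -4096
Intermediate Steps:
z(v, d) = -4*d
z(-2, 4)³ = (-4*4)³ = (-16)³ = -4096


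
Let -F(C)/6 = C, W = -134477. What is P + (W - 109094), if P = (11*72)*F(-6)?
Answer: -215059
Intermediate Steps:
F(C) = -6*C
P = 28512 (P = (11*72)*(-6*(-6)) = 792*36 = 28512)
P + (W - 109094) = 28512 + (-134477 - 109094) = 28512 - 243571 = -215059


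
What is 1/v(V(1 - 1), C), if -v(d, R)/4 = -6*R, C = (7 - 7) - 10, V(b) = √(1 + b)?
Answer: -1/240 ≈ -0.0041667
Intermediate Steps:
C = -10 (C = 0 - 10 = -10)
v(d, R) = 24*R (v(d, R) = -(-24)*R = 24*R)
1/v(V(1 - 1), C) = 1/(24*(-10)) = 1/(-240) = -1/240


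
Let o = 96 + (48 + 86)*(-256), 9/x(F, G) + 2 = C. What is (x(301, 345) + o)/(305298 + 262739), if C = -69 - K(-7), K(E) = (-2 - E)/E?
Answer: -5610133/93158068 ≈ -0.060222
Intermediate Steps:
K(E) = (-2 - E)/E
C = -478/7 (C = -69 - (-2 - 1*(-7))/(-7) = -69 - (-1)*(-2 + 7)/7 = -69 - (-1)*5/7 = -69 - 1*(-5/7) = -69 + 5/7 = -478/7 ≈ -68.286)
x(F, G) = -21/164 (x(F, G) = 9/(-2 - 478/7) = 9/(-492/7) = 9*(-7/492) = -21/164)
o = -34208 (o = 96 + 134*(-256) = 96 - 34304 = -34208)
(x(301, 345) + o)/(305298 + 262739) = (-21/164 - 34208)/(305298 + 262739) = -5610133/164/568037 = -5610133/164*1/568037 = -5610133/93158068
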